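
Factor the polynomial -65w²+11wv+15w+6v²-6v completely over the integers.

Group: -13w(5w-2v) + (-3v+3)(5w-2v); both groups contain (5w-2v).

-(5w-2v)(13w+3v-3)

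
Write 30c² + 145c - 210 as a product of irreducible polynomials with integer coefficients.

5(6c - 7)(c + 6)

Pull out the common factor 5, then factor the remaining trinomial.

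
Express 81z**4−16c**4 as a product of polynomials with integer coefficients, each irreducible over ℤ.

Write as (9z**2)² − (4c**2)², then factor 9z**2−4c**2 once more.

(3z−2c)(3z+2c)(9z**2+4c**2)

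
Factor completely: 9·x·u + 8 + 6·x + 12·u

Group as (9·x·u + 6·x) + (12·u + 8) = 3·x·(3·u + 2) + 4·(3·u + 2).
Both groups share the factor (3·u + 2).

(3·u + 2)·(3·x + 4)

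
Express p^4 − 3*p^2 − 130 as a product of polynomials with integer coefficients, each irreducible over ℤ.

(p^2 + 10)*(p^2 − 13)

Substitute u = p^2 to get a quadratic in u, then factor.
p^2 + 10 is irreducible over ℤ (always positive, so no real roots).
p^2 − 13 is irreducible over ℤ (13 is not a perfect square).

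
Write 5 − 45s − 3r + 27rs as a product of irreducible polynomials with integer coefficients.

Group as (27rs − 3r) + (−45s + 5) = 3r(9s − 1) − 5(9s − 1).
Both groups share the factor (9s − 1).

(3r − 5)(9s − 1)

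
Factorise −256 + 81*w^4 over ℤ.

(3*w)⁴ − (4)⁴ = ((3*w)² − (4)²)((3*w)² + (4)²); the first factor splits again, the second (9*w^2 + 16) is irreducible.

(3*w + 4)*(3*w − 4)*(9*w^2 + 16)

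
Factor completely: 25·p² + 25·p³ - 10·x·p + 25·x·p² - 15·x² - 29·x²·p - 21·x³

Group: 3·x·(-7·x² + 2·x·p - 5·x + 5·p² + 5·p) + 5·p·(-7·x² + 2·x·p - 5·x + 5·p² + 5·p); both groups contain (-7·x² + 2·x·p - 5·x + 5·p² + 5·p), so (3·x + 5·p) is a factor with cofactor -7·x² + 2·x·p - 5·x + 5·p² + 5·p.
The cofactor groups again: -7·x² + 2·x·p - 5·x + 5·p² + 5·p = -7·x·(x - p) + (-5·p - 5)·(x - p); both groups contain (x - p), giving -(7·x + 5·p + 5)·(x - p).

-(x - p)·(3·x + 5·p)·(7·x + 5·p + 5)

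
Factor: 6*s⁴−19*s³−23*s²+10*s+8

(2*s+1)*(3*s−2)*(s+1)*(s−4)

Among the possible rational roots, s = −1/2 is a root, so (2*s+1) is a factor; dividing leaves 3*s³−11*s²−6*s+8.
Continuing, s = 2/3 is a root, so (3*s−2) divides it; the quotient is s²−3*s−4.
The remaining quadratic factors as (s+1)(s−4).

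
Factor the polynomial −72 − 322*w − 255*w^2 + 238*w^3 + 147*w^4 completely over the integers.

(3*w + 1)*(7*w + 4)*(7*w − 9)*(w + 2)

Testing divisors of the constant over divisors of the leading coefficient, w = 9/7 is a root, so (7*w − 9) divides it; the quotient is 21*w^3 + 61*w^2 + 42*w + 8.
Next, w = −4/7 is a root, giving the factor (7*w + 4) and quotient 3*w^2 + 7*w + 2.
The remaining quadratic factors as (w + 2)(3*w + 1).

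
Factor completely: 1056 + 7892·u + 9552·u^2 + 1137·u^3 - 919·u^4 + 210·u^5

Among the possible rational roots, u = -8/5 is a root, so (5·u + 8) divides it; the quotient is 42·u^4 - 251·u^3 + 629·u^2 + 904·u + 132.
Next, u = -1/6 is a root, so (6·u + 1) is a factor; dividing leaves 7·u^3 - 43·u^2 + 112·u + 132.
Next, u = -6/7 is a root, so (7·u + 6) is a factor; dividing leaves u^2 - 7·u + 22.
The quadratic u^2 - 7·u + 22 has discriminant -39 < 0 and is irreducible over ℤ.

(5·u + 8)·(6·u + 1)·(7·u + 6)·(u^2 - 7·u + 22)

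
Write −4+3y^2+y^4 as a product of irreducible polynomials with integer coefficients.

(y+1)(y−1)(y^2+4)

Substitute u = y^2 to get a quadratic in u, then factor.
y^2+4 is irreducible over ℤ (sum of squares).
y^2−1 is a difference of squares.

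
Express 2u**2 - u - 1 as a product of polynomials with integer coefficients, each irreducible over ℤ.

(2u + 1)(u - 1)

Need a pair with product 2·(-1) = -2 and sum -1: that's 1 and -2.
Split the middle term: 2u**2 + u - 2u - 1 = u(2u + 1) - (2u + 1).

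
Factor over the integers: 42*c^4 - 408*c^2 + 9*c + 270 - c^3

(6*c + 5)*(7*c - 6)*(c + 3)*(c - 3)

Trying the rational-root candidates, c = -5/6 is a root, so (6*c + 5) is a factor; dividing leaves 7*c^3 - 6*c^2 - 63*c + 54.
Continuing, c = 6/7 is a root, so (7*c - 6) is a factor; dividing leaves c^2 - 9.
The remaining quadratic factors as (c + 3)(c - 3).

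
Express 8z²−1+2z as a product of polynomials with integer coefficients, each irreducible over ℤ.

(2z+1)(4z−1)

Need a pair with product 8·(−1) = −8 and sum 2: that's 4 and −2.
Split the middle term: 8z²+4z − 2z−1 = 4z(2z+1) − (2z+1).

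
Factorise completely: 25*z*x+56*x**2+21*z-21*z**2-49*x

Group: -7*z*(3*z-7*x) + (-8*x+7)*(3*z-7*x); both groups contain (3*z-7*x).

-(3*z-7*x)*(7*z+8*x-7)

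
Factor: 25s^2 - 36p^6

Recognize a difference of squares with the parts 5s and 6p^3.

-(6p^3 + 5s)(6p^3 - 5s)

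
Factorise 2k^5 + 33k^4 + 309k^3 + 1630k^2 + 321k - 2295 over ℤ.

(2k + 3)(k + 9)(k - 1)(k^2 + 7k + 85)

Testing divisors of the constant over divisors of the leading coefficient, k = -3/2 is a root, so (2k + 3) is a factor; dividing leaves k^4 + 15k^3 + 132k^2 + 617k - 765.
Then k = 1 is a root, so (k - 1) divides it; the quotient is k^3 + 16k^2 + 148k + 765.
Then k = -9 is a root, so (k + 9) is a factor; dividing leaves k^2 + 7k + 85.
The quadratic k^2 + 7k + 85 has discriminant -291 < 0 and is irreducible over ℤ.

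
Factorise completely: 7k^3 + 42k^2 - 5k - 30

Group as (7k^3 - 5k) + (42k^2 - 30) = k(7k^2 - 5) + 6(7k^2 - 5).
Both groups share the factor (7k^2 - 5).

(k + 6)(7k^2 - 5)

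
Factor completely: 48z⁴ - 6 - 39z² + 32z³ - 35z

(3z + 2)(4z + 1)(4z + 3)(z - 1)

Trying the rational-root candidates, z = -1/4 is a root, so (4z + 1) is a factor; dividing leaves 12z³ + 5z² - 11z - 6.
Next, z = -2/3 is a root, giving the factor (3z + 2) and quotient 4z² - z - 3.
The remaining quadratic factors as (z - 1)(4z + 3).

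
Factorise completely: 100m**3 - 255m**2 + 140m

5m(4m - 7)(5m - 4)

Pull out the common factor 5m, then factor the remaining trinomial.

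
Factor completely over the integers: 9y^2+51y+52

Need a pair with product 9·52 = 468 and sum 51: that's 39 and 12.
Split the middle term: 9y^2+39y + 12y+52 = 3y(3y+13) + 4(3y+13).

(3y+13)(3y+4)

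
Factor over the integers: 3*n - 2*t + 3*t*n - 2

(3*n - 2)*(t + 1)

Group as (3*t*n - 2*t) + (3*n - 2) = t*(3*n - 2) + (3*n - 2).
Both groups share the factor (3*n - 2).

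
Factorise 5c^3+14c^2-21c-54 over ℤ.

(5c+9)(c+3)(c-2)

Among the possible rational roots, c = -3 is a root, so (c+3) is a factor; dividing leaves 5c^2-c-18.
The remaining quadratic factors as (5c+9)(c-2).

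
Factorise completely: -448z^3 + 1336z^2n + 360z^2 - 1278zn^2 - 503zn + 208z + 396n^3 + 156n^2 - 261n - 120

-(8z - 11n - 8)(7z - 6n - 3)(8z - 6n + 5)

Group: 7z(-64z^2 + 136zn + 24z - 66n^2 + 7n + 40) + (-6n - 3)(-64z^2 + 136zn + 24z - 66n^2 + 7n + 40); both groups contain (-64z^2 + 136zn + 24z - 66n^2 + 7n + 40), so (7z - 6n - 3) is a factor with cofactor -64z^2 + 136zn + 24z - 66n^2 + 7n + 40.
The cofactor groups again: -64z^2 + 136zn + 24z - 66n^2 + 7n + 40 = -8z(8z - 6n + 5) + (11n + 8)(8z - 6n + 5); both groups contain (8z - 6n + 5), giving -(8z - 11n - 8)(8z - 6n + 5).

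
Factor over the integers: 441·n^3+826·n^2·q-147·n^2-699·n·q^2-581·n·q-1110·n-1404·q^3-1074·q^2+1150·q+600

Group: 7·n·(63·n^2+199·n·q+15·n+156·q^2+50·q-150) + (-9·q-4)·(63·n^2+199·n·q+15·n+156·q^2+50·q-150); both groups contain (63·n^2+199·n·q+15·n+156·q^2+50·q-150), so (7·n-9·q-4) is a factor with cofactor 63·n^2+199·n·q+15·n+156·q^2+50·q-150.
The cofactor groups again: 63·n^2+199·n·q+15·n+156·q^2+50·q-150 = 9·n·(7·n+12·q-10) + (13·q+15)·(7·n+12·q-10); both groups contain (7·n+12·q-10), giving (9·n+13·q+15)·(7·n+12·q-10).

(7·n+12·q-10)·(7·n-9·q-4)·(9·n+13·q+15)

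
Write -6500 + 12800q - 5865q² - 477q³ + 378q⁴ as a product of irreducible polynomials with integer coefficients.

(3q + 13)(3q - 10)(6q - 5)(7q - 10)

Trying the rational-root candidates, q = 10/7 is a root, so (7q - 10) is a factor; dividing leaves 54q³ + 9q² - 825q + 650.
Continuing, q = 10/3 is a root, so (3q - 10) is a factor; dividing leaves 18q² + 63q - 65.
The remaining quadratic factors as (6q - 5)(3q + 13).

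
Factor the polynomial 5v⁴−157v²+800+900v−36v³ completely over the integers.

Testing divisors of the constant over divisors of the leading coefficient, v = 8 is a root, giving the factor (v−8) and quotient 5v³+4v²−125v−100.
Next, v = 5 is a root, giving the factor (v−5) and quotient 5v²+29v+20.
The remaining quadratic factors as (v+5)(5v+4).

(5v+4)(v+5)(v−5)(v−8)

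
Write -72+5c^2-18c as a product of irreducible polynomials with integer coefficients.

Need a pair with product 5·(-72) = -360 and sum -18: that's -30 and 12.
Split the middle term: 5c^2-30c + 12c-72 = 5c(c-6) + 12(c-6).

(5c+12)(c-6)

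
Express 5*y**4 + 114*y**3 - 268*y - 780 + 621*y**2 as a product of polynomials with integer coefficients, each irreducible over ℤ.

(5*y - 6)*(y + 1)*(y + 10)*(y + 13)

Testing divisors of the constant over divisors of the leading coefficient, y = 6/5 is a root, so (5*y - 6) is a factor; dividing leaves y**3 + 24*y**2 + 153*y + 130.
Continuing, y = -1 is a root, so (y + 1) divides it; the quotient is y**2 + 23*y + 130.
The remaining quadratic factors as (y + 10)(y + 13).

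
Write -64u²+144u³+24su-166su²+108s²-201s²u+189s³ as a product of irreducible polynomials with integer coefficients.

Group: 9s(21s²-41su+12s+18u²-8u) + 8u(21s²-41su+12s+18u²-8u); both groups contain (21s²-41su+12s+18u²-8u), so (9s+8u) is a factor with cofactor 21s²-41su+12s+18u²-8u.
The cofactor groups again: 21s²-41su+12s+18u²-8u = 7s(3s-2u) + (-9u+4)(3s-2u); both groups contain (3s-2u), giving (7s-9u+4)(3s-2u).

(3s-2u)(7s-9u+4)(9s+8u)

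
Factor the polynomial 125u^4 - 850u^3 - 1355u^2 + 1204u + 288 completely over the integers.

Among the possible rational roots, u = 8 is a root, giving the factor (u - 8) and quotient 125u^3 + 150u^2 - 155u - 36.
Continuing, u = -1/5 is a root, so (5u + 1) divides it; the quotient is 25u^2 + 25u - 36.
The remaining quadratic factors as (5u - 4)(5u + 9).

(5u + 1)(5u + 9)(5u - 4)(u - 8)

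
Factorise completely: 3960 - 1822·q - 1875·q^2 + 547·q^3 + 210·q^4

(5·q - 9)·(6·q + 11)·(7·q - 10)·(q + 4)

Among the possible rational roots, q = -11/6 is a root, so (6·q + 11) divides it; the quotient is 35·q^3 + 27·q^2 - 362·q + 360.
Continuing, q = -4 is a root, giving the factor (q + 4) and quotient 35·q^2 - 113·q + 90.
The remaining quadratic factors as (5·q - 9)(7·q - 10).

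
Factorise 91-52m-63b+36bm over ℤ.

(4m-7)(9b-13)

Group as (36bm-63b) + (-52m+91) = 9b(4m-7) - 13(4m-7).
Both groups share the factor (4m-7).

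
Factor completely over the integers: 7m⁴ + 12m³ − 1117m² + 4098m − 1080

By the rational root theorem, m = −15 is a root, so (m + 15) is a factor; dividing leaves 7m³ − 93m² + 278m − 72.
Next, m = 4 is a root, so (m − 4) divides it; the quotient is 7m² − 65m + 18.
The remaining quadratic factors as (m − 9)(7m − 2).

(7m − 2)(m + 15)(m − 4)(m − 9)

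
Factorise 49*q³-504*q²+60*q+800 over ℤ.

By the rational root theorem, q = -8/7 is a root, so (7*q+8) is a factor; dividing leaves 7*q²-80*q+100.
The remaining quadratic factors as (7*q-10)(q-10).

(7*q+8)*(7*q-10)*(q-10)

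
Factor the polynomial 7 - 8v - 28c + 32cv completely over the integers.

(4c - 1)(8v - 7)

Group as (32cv - 28c) + (-8v + 7) = 4c(8v - 7) - (8v - 7).
Both groups share the factor (8v - 7).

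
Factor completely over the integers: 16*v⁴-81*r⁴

(2*v-3*r)*(2*v+3*r)*(4*v²+9*r²)

Difference of squares twice: with A = 2*v and B = 3*r, A⁴ − B⁴ = (A² − B²)(A² + B²), and A² − B² factors again.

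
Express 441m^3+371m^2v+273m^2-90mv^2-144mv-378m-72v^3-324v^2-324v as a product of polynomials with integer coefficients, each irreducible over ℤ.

(7m+3v+9)(7m+6v)(9m-4v-6)

Group: 7m(63m^2+26mv-42m-24v^2-36v) + (3v+9)(63m^2+26mv-42m-24v^2-36v); both groups contain (63m^2+26mv-42m-24v^2-36v), so (7m+3v+9) is a factor with cofactor 63m^2+26mv-42m-24v^2-36v.
The cofactor groups again: 63m^2+26mv-42m-24v^2-36v = 7m(9m-4v-6) + 6v(9m-4v-6); both groups contain (9m-4v-6), giving (7m+6v)(9m-4v-6).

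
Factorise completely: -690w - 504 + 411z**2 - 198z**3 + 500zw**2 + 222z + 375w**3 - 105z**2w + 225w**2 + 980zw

-(3z - 5w - 6)(11z + 15w + 12)(6z + 5w - 7)

Group: 3z(-66z**2 - 145zw + 5z - 75w**2 + 45w + 84) + (-5w - 6)(-66z**2 - 145zw + 5z - 75w**2 + 45w + 84); both groups contain (-66z**2 - 145zw + 5z - 75w**2 + 45w + 84), so (3z - 5w - 6) is a factor with cofactor -66z**2 - 145zw + 5z - 75w**2 + 45w + 84.
The cofactor groups again: -66z**2 - 145zw + 5z - 75w**2 + 45w + 84 = -11z(6z + 5w - 7) + (-15w - 12)(6z + 5w - 7); both groups contain (6z + 5w - 7), giving -(11z + 15w + 12)(6z + 5w - 7).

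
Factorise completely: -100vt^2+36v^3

4v(3v-5t)(3v+5t)

Pull out the common factor 4v; 9v^2-25t^2 is a difference of squares.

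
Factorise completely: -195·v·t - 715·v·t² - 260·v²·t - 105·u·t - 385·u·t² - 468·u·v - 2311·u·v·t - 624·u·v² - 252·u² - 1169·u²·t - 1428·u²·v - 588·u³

Group: 7·u·(-84·u² - 48·u·v - 167·u·t - 36·u - 20·v·t - 55·t² - 15·t) + 13·v·(-84·u² - 48·u·v - 167·u·t - 36·u - 20·v·t - 55·t² - 15·t); both groups contain (-84·u² - 48·u·v - 167·u·t - 36·u - 20·v·t - 55·t² - 15·t), so (7·u + 13·v) is a factor with cofactor -84·u² - 48·u·v - 167·u·t - 36·u - 20·v·t - 55·t² - 15·t.
The cofactor groups again: -84·u² - 48·u·v - 167·u·t - 36·u - 20·v·t - 55·t² - 15·t = -7·u·(12·u + 5·t) + (-4·v - 11·t - 3)·(12·u + 5·t); both groups contain (12·u + 5·t), giving -(7·u + 4·v + 11·t + 3)·(12·u + 5·t).

-(7·u + 4·v + 11·t + 3)·(12·u + 5·t)·(7·u + 13·v)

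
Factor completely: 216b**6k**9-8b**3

8b**3(3bk**3-1)(9b**2k**6+3bk**3+1)

Pull out the common factor 8b**3, leaving 27b**3k**9-1.
Recognize a difference of cubes with the parts 3bk**3 and 1.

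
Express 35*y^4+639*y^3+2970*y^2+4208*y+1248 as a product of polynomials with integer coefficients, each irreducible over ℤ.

Among the possible rational roots, y = -2/5 is a root, so (5*y+2) divides it; the quotient is 7*y^3+125*y^2+544*y+624.
Continuing, y = -12 is a root, so (y+12) divides it; the quotient is 7*y^2+41*y+52.
The remaining quadratic factors as (7*y+13)(y+4).

(5*y+2)*(7*y+13)*(y+12)*(y+4)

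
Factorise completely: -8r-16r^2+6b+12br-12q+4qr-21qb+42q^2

Group: 6q(7q-4r-2) + (-3b+4r)(7q-4r-2); both groups contain (7q-4r-2).

(6q-3b+4r)(7q-4r-2)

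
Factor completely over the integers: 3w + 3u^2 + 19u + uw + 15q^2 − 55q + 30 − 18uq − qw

Group: u(3u − 15q + w + 10) + (−q + 3)(3u − 15q + w + 10); both groups contain (3u − 15q + w + 10).

(3u − 15q + w + 10)(u − q + 3)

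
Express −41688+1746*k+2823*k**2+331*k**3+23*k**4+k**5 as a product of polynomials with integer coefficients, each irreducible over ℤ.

(k+12)*(k+6)*(k−3)*(k**2+8*k+193)

Among the possible rational roots, k = −12 is a root, so (k+12) is a factor; dividing leaves k**4+11*k**3+199*k**2+435*k−3474.
Then k = −6 is a root, giving the factor (k+6) and quotient k**3+5*k**2+169*k−579.
Continuing, k = 3 is a root, giving the factor (k−3) and quotient k**2+8*k+193.
The quadratic k**2+8*k+193 has discriminant −708 < 0 and is irreducible over ℤ.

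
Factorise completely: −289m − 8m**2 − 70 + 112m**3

Among the possible rational roots, m = −10/7 is a root, so (7m + 10) is a factor; dividing leaves 16m**2 − 24m − 7.
The remaining quadratic factors as (4m − 7)(4m + 1).

(4m + 1)(4m − 7)(7m + 10)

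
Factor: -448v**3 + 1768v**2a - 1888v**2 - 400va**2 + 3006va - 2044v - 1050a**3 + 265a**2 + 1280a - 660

-(4v - 14a + 11)(14v - 15a + 10)(8v + 5a + 6)

Group: 8v(-56v**2 + 256va - 194v - 210a**2 + 305a - 110) + (5a + 6)(-56v**2 + 256va - 194v - 210a**2 + 305a - 110); both groups contain (-56v**2 + 256va - 194v - 210a**2 + 305a - 110), so (8v + 5a + 6) is a factor with cofactor -56v**2 + 256va - 194v - 210a**2 + 305a - 110.
The cofactor groups again: -56v**2 + 256va - 194v - 210a**2 + 305a - 110 = -4v(14v - 15a + 10) + (14a - 11)(14v - 15a + 10); both groups contain (14v - 15a + 10), giving -(4v - 14a + 11)(14v - 15a + 10).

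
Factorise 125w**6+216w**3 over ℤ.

Pull out the common factor w**3, leaving 125w**3+216.
Recognize a sum of cubes with the parts 5w and 6.

w**3(5w+6)(25w**2-30w+36)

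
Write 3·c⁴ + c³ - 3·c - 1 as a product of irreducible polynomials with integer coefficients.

(3·c + 1)·(c - 1)·(c² + c + 1)

Group as (3·c⁴ - 3·c) + (c³ - 1) = 3·c·(c³ - 1) + (c³ - 1).
Both groups share the factor (c³ - 1).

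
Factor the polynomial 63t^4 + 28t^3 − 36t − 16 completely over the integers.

(9t + 4)(7t^3 − 4)

Group as (63t^4 − 36t) + (28t^3 − 16) = 9t(7t^3 − 4) + 4(7t^3 − 4).
Both groups share the factor (7t^3 − 4).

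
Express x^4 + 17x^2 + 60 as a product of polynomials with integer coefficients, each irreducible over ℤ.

Substitute u = x^2 to get a quadratic in u, then factor.
x^2 + 5 is irreducible over ℤ (always positive, so no real roots).
x^2 + 12 is irreducible over ℤ (always positive, so no real roots).

(x^2 + 12)(x^2 + 5)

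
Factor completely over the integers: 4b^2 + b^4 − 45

(b^2 + 9)(b^2 − 5)

Substitute u = b^2 to get a quadratic in u, then factor.
b^2 + 9 is irreducible over ℤ (sum of squares).
b^2 − 5 is irreducible over ℤ (5 is not a perfect square).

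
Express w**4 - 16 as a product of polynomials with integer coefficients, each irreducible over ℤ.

(w + 2)(w - 2)(w**2 + 4)

(w)⁴ − (2)⁴ = ((w)² − (2)²)((w)² + (2)²); the first factor splits again, the second (w**2 + 4) is irreducible.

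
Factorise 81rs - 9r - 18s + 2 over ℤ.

Group as (81rs - 9r) + (-18s + 2) = 9r(9s - 1) - 2(9s - 1).
Both groups share the factor (9s - 1).

(9r - 2)(9s - 1)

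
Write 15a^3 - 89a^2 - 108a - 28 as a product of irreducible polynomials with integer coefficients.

(3a + 2)(5a + 2)(a - 7)

By the rational root theorem, a = -2/5 is a root, so (5a + 2) is a factor; dividing leaves 3a^2 - 19a - 14.
The remaining quadratic factors as (3a + 2)(a - 7).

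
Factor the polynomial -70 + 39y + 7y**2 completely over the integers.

Need a pair with product 7·(-70) = -490 and sum 39: that's 49 and -10.
Split the middle term: 7y**2 + 49y - 10y - 70 = 7y(y + 7) - 10(y + 7).

(7y - 10)(y + 7)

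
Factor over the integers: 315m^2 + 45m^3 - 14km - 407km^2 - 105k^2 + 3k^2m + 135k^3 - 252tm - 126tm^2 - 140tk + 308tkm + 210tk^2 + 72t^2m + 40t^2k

(4t + 3k - 5m)(5k + 9m)(2t + 9k - m - 7)

Group: 2t(20tk + 36tm + 15k^2 + 2km - 45m^2) + (9k - m - 7)(20tk + 36tm + 15k^2 + 2km - 45m^2); both groups contain (20tk + 36tm + 15k^2 + 2km - 45m^2), so (2t + 9k - m - 7) is a factor with cofactor 20tk + 36tm + 15k^2 + 2km - 45m^2.
The cofactor groups again: 20tk + 36tm + 15k^2 + 2km - 45m^2 = 4t(5k + 9m) + (3k - 5m)(5k + 9m); both groups contain (5k + 9m), giving (4t + 3k - 5m)(5k + 9m).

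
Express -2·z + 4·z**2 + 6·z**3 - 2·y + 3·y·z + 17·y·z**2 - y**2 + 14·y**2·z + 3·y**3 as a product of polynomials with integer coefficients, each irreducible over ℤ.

Group: y·(3·y**2 + 11·y·z - y + 6·z**2 + 4·z - 2) + z·(3·y**2 + 11·y·z - y + 6·z**2 + 4·z - 2); both groups contain (3·y**2 + 11·y·z - y + 6·z**2 + 4·z - 2), so (y + z) is a factor with cofactor 3·y**2 + 11·y·z - y + 6·z**2 + 4·z - 2.
The cofactor groups again: 3·y**2 + 11·y·z - y + 6·z**2 + 4·z - 2 = 3·y·(y + 3·z - 1) + (2·z + 2)·(y + 3·z - 1); both groups contain (y + 3·z - 1), giving (3·y + 2·z + 2)·(y + 3·z - 1).

(3·y + 2·z + 2)·(y + 3·z - 1)·(y + z)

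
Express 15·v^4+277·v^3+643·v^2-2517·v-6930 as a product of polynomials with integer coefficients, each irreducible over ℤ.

(3·v+11)·(5·v+14)·(v+15)·(v-3)

Among the possible rational roots, v = -14/5 is a root, so (5·v+14) is a factor; dividing leaves 3·v^3+47·v^2-3·v-495.
Next, v = 3 is a root, so (v-3) divides it; the quotient is 3·v^2+56·v+165.
The remaining quadratic factors as (3·v+11)(v+15).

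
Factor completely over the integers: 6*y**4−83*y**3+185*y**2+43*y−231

By the rational root theorem, y = 11 is a root, so (y−11) divides it; the quotient is 6*y**3−17*y**2−2*y+21.
Next, y = 7/3 is a root, so (3*y−7) is a factor; dividing leaves 2*y**2−y−3.
The remaining quadratic factors as (y+1)(2*y−3).

(2*y−3)*(3*y−7)*(y+1)*(y−11)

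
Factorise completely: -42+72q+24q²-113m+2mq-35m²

Group: -7m(5m+4q+14) + (6q-3)(5m+4q+14); both groups contain (5m+4q+14).

-(5m+4q+14)(7m-6q+3)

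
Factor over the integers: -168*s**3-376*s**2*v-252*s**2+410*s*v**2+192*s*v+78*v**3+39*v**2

Group: 14*s*(-12*s**2-38*s*v-18*s-6*v**2-3*v) - 13*v*(-12*s**2-38*s*v-18*s-6*v**2-3*v); both groups contain (-12*s**2-38*s*v-18*s-6*v**2-3*v), so (14*s-13*v) is a factor with cofactor -12*s**2-38*s*v-18*s-6*v**2-3*v.
The cofactor groups again: -12*s**2-38*s*v-18*s-6*v**2-3*v = -2*s*(6*s+v) + (-6*v-3)*(6*s+v); both groups contain (6*s+v), giving -(2*s+6*v+3)*(6*s+v).

-(14*s-13*v)*(2*s+6*v+3)*(6*s+v)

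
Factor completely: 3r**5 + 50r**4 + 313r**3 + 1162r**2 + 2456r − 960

(3r − 1)(r + 6)(r + 8)(r**2 + 3r + 20)

By the rational root theorem, r = −8 is a root, so (r + 8) divides it; the quotient is 3r**4 + 26r**3 + 105r**2 + 322r − 120.
Continuing, r = −6 is a root, so (r + 6) is a factor; dividing leaves 3r**3 + 8r**2 + 57r − 20.
Next, r = 1/3 is a root, so (3r − 1) is a factor; dividing leaves r**2 + 3r + 20.
The quadratic r**2 + 3r + 20 has discriminant −71 < 0 and is irreducible over ℤ.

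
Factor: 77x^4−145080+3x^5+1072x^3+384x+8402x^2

Trying the rational-root candidates, x = 10/3 is a root, giving the factor (3x−10) and quotient x^4+29x^3+454x^2+4314x+14508.
Then x = −13 is a root, giving the factor (x+13) and quotient x^3+16x^2+246x+1116.
Then x = −6 is a root, giving the factor (x+6) and quotient x^2+10x+186.
The quadratic x^2+10x+186 has discriminant −644 < 0 and is irreducible over ℤ.

(3x−10)(x+13)(x+6)(x^2+10x+186)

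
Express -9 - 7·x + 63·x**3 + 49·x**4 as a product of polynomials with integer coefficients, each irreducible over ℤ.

Group as (49·x**4 - 7·x) + (63·x**3 - 9) = 7·x·(7·x**3 - 1) + 9·(7·x**3 - 1).
Both groups share the factor (7·x**3 - 1).

(7·x + 9)·(7·x**3 - 1)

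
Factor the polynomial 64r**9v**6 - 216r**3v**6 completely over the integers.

8r**3v**6(2r**2 - 3)(4r**4 + 6r**2 + 9)

Pull out the common factor 8r**3v**6, leaving 8r**6 - 27.
Recognize a difference of cubes with the parts 2r**2 and 3.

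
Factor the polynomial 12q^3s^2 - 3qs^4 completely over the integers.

Pull out the common factor 3qs^2; 4q^2 - s^2 is a difference of squares.

3qs^2(2q + s)(2q - s)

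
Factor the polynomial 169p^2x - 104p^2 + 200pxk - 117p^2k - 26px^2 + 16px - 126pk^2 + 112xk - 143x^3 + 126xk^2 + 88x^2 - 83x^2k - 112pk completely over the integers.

(13x - 9k - 8)(13p + 11x + 14k)(p - x)

Group: p(169px - 117pk - 104p + 143x^2 + 83xk - 88x - 126k^2 - 112k) - x(169px - 117pk - 104p + 143x^2 + 83xk - 88x - 126k^2 - 112k); both groups contain (169px - 117pk - 104p + 143x^2 + 83xk - 88x - 126k^2 - 112k), so (p - x) is a factor with cofactor 169px - 117pk - 104p + 143x^2 + 83xk - 88x - 126k^2 - 112k.
The cofactor groups again: 169px - 117pk - 104p + 143x^2 + 83xk - 88x - 126k^2 - 112k = 13x(13p + 11x + 14k) + (-9k - 8)(13p + 11x + 14k); both groups contain (13p + 11x + 14k), giving (13x - 9k - 8)(13p + 11x + 14k).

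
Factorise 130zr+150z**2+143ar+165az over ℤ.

Group: 15z(11a+10z) + 13r(11a+10z); both groups contain (11a+10z).

(11a+10z)(15z+13r)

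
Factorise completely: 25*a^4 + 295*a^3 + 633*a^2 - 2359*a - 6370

(5*a + 13)*(5*a - 14)*(a + 5)*(a + 7)

Trying the rational-root candidates, a = -5 is a root, giving the factor (a + 5) and quotient 25*a^3 + 170*a^2 - 217*a - 1274.
Then a = -13/5 is a root, giving the factor (5*a + 13) and quotient 5*a^2 + 21*a - 98.
The remaining quadratic factors as (5*a - 14)(a + 7).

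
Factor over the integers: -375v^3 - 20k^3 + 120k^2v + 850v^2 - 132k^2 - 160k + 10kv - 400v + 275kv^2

Group: 2k(-10k^2 - 15kv - 16k + 25v^2 - 40v) + (-15v + 10)(-10k^2 - 15kv - 16k + 25v^2 - 40v); both groups contain (-10k^2 - 15kv - 16k + 25v^2 - 40v), so (2k - 15v + 10) is a factor with cofactor -10k^2 - 15kv - 16k + 25v^2 - 40v.
The cofactor groups again: -10k^2 - 15kv - 16k + 25v^2 - 40v = -5k(2k + 5v) + (5v - 8)(2k + 5v); both groups contain (2k + 5v), giving -(5k - 5v + 8)(2k + 5v).

-(2k + 5v)(2k - 15v + 10)(5k - 5v + 8)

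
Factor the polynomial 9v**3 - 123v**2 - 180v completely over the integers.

Pull out the common factor 3v, then factor the remaining trinomial.

3v(3v + 4)(v - 15)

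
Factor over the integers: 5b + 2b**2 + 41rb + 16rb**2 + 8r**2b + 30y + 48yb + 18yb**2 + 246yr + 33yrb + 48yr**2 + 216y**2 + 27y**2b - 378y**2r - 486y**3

Group: 6y(-81y**2 - 63yr + 18yb + 36y + 8r**2 + 16rb + 41r + 2b + 5) + b(-81y**2 - 63yr + 18yb + 36y + 8r**2 + 16rb + 41r + 2b + 5); both groups contain (-81y**2 - 63yr + 18yb + 36y + 8r**2 + 16rb + 41r + 2b + 5), so (6y + b) is a factor with cofactor -81y**2 - 63yr + 18yb + 36y + 8r**2 + 16rb + 41r + 2b + 5.
The cofactor groups again: -81y**2 - 63yr + 18yb + 36y + 8r**2 + 16rb + 41r + 2b + 5 = -9y(9y + 8r + 1) + (r + 2b + 5)(9y + 8r + 1); both groups contain (9y + 8r + 1), giving -(9y - r - 2b - 5)(9y + 8r + 1).

-(9y - r - 2b - 5)(9y + 8r + 1)(6y + b)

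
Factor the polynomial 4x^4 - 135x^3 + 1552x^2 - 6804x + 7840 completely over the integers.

Trying the rational-root candidates, x = 10 is a root, so (x - 10) is a factor; dividing leaves 4x^3 - 95x^2 + 602x - 784.
Continuing, x = 7/4 is a root, so (4x - 7) is a factor; dividing leaves x^2 - 22x + 112.
The remaining quadratic factors as (x - 14)(x - 8).

(4x - 7)(x - 10)(x - 14)(x - 8)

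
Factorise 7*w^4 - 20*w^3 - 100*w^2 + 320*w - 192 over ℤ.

(7*w - 6)*(w + 4)*(w - 2)*(w - 4)

Trying the rational-root candidates, w = 6/7 is a root, so (7*w - 6) is a factor; dividing leaves w^3 - 2*w^2 - 16*w + 32.
Then w = 2 is a root, so (w - 2) is a factor; dividing leaves w^2 - 16.
The remaining quadratic factors as (w + 4)(w - 4).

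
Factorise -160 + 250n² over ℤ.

Pull out the common factor 10; 25n² - 16 is a difference of squares.

10(5n + 4)(5n - 4)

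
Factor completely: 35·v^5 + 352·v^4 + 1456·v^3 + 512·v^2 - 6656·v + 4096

Testing divisors of the constant over divisors of the leading coefficient, v = 4/5 is a root, giving the factor (5·v - 4) and quotient 7·v^4 + 76·v^3 + 352·v^2 + 384·v - 1024.
Then v = 8/7 is a root, so (7·v - 8) divides it; the quotient is v^3 + 12·v^2 + 64·v + 128.
Next, v = -4 is a root, so (v + 4) is a factor; dividing leaves v^2 + 8·v + 32.
The quadratic v^2 + 8·v + 32 has discriminant -64 < 0 and is irreducible over ℤ.

(5·v - 4)·(7·v - 8)·(v + 4)·(v^2 + 8·v + 32)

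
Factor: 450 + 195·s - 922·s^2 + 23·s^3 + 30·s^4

(5·s + 3)·(6·s - 5)·(s + 6)·(s - 5)

By the rational root theorem, s = -6 is a root, giving the factor (s + 6) and quotient 30·s^3 - 157·s^2 + 20·s + 75.
Then s = 5/6 is a root, so (6·s - 5) is a factor; dividing leaves 5·s^2 - 22·s - 15.
The remaining quadratic factors as (s - 5)(5·s + 3).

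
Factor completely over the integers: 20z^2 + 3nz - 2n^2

Group: -n(2n + 5z) + 4z(2n + 5z); both groups contain (2n + 5z).

-(2n + 5z)(n - 4z)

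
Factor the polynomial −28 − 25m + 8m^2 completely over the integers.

(8m + 7)(m − 4)

Need a pair with product 8·(−28) = −224 and sum −25: that's 7 and −32.
Split the middle term: 8m^2 + 7m − 32m − 28 = m(8m + 7) − 4(8m + 7).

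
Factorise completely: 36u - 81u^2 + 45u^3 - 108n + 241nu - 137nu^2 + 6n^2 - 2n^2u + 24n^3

(2n + 5u - 4)(3n - u)(4n - 9u + 9)

Group: 4n(6n^2 + 13nu - 12n - 5u^2 + 4u) + (-9u + 9)(6n^2 + 13nu - 12n - 5u^2 + 4u); both groups contain (6n^2 + 13nu - 12n - 5u^2 + 4u), so (4n - 9u + 9) is a factor with cofactor 6n^2 + 13nu - 12n - 5u^2 + 4u.
The cofactor groups again: 6n^2 + 13nu - 12n - 5u^2 + 4u = 2n(3n - u) + (5u - 4)(3n - u); both groups contain (3n - u), giving (2n + 5u - 4)(3n - u).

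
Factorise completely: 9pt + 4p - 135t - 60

Group as (9pt + 4p) + (-135t - 60) = p(9t + 4) - 15(9t + 4).
Both groups share the factor (9t + 4).

(9t + 4)(p - 15)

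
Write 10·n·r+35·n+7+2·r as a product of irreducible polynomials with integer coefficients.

(2·r+7)·(5·n+1)

Group as (10·n·r+35·n) + (2·r+7) = 5·n·(2·r+7) + (2·r+7).
Both groups share the factor (2·r+7).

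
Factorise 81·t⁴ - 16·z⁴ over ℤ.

(3·t + 2·z)·(3·t - 2·z)·(9·t² + 4·z²)

(3·t)⁴ − (2·z)⁴ = ((3·t)² − (2·z)²)((3·t)² + (2·z)²); the first factor splits again, the second (9·t² + 4·z²) is irreducible.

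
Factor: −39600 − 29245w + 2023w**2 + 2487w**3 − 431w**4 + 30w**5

(5w + 9)(6w + 11)(w − 5)(w**2 − 13w + 80)

Trying the rational-root candidates, w = 5 is a root, so (w − 5) divides it; the quotient is 30w**4 − 281w**3 + 1082w**2 + 7433w + 7920.
Next, w = −11/6 is a root, giving the factor (6w + 11) and quotient 5w**3 − 56w**2 + 283w + 720.
Continuing, w = −9/5 is a root, so (5w + 9) divides it; the quotient is w**2 − 13w + 80.
The quadratic w**2 − 13w + 80 has discriminant −151 < 0 and is irreducible over ℤ.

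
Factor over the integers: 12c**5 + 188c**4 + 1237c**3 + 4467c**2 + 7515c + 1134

(2c + 9)(6c + 1)(c + 6)(c**2 + 5c + 21)

Testing divisors of the constant over divisors of the leading coefficient, c = -1/6 is a root, so (6c + 1) divides it; the quotient is 2c**4 + 31c**3 + 201c**2 + 711c + 1134.
Continuing, c = -6 is a root, giving the factor (c + 6) and quotient 2c**3 + 19c**2 + 87c + 189.
Next, c = -9/2 is a root, so (2c + 9) is a factor; dividing leaves c**2 + 5c + 21.
The quadratic c**2 + 5c + 21 has discriminant -59 < 0 and is irreducible over ℤ.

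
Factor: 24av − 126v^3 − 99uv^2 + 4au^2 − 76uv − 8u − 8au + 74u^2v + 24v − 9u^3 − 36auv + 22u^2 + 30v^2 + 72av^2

(4a − 9u − 7v + 4)(u − 3v)(u − 6v − 2)

Group: u(4au − 24av − 8a − 9u^2 + 47uv + 22u + 42v^2 − 10v − 8) − 3v(4au − 24av − 8a − 9u^2 + 47uv + 22u + 42v^2 − 10v − 8); both groups contain (4au − 24av − 8a − 9u^2 + 47uv + 22u + 42v^2 − 10v − 8), so (u − 3v) is a factor with cofactor 4au − 24av − 8a − 9u^2 + 47uv + 22u + 42v^2 − 10v − 8.
The cofactor groups again: 4au − 24av − 8a − 9u^2 + 47uv + 22u + 42v^2 − 10v − 8 = u(4a − 9u − 7v + 4) + (−6v − 2)(4a − 9u − 7v + 4); both groups contain (4a − 9u − 7v + 4), giving (u − 6v − 2)(4a − 9u − 7v + 4).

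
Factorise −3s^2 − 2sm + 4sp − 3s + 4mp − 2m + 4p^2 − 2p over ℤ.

Group: −3s(s − 2p + 1) + (−2m − 2p)(s − 2p + 1); both groups contain (s − 2p + 1).

−(s − 2p + 1)(3s + 2m + 2p)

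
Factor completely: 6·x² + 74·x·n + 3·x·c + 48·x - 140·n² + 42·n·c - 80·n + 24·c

(x + 14·n + 8)·(6·x - 10·n + 3·c)

Group: x·(6·x - 10·n + 3·c) + (14·n + 8)·(6·x - 10·n + 3·c); both groups contain (6·x - 10·n + 3·c).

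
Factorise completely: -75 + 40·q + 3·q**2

Need a pair with product 3·(-75) = -225 and sum 40: that's -5 and 45.
Split the middle term: 3·q**2 - 5·q + 45·q - 75 = q·(3·q - 5) + 15·(3·q - 5).

(3·q - 5)·(q + 15)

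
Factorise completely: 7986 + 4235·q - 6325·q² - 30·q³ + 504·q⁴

By the rational root theorem, q = -11/3 is a root, so (3·q + 11) is a factor; dividing leaves 168·q³ - 626·q² + 187·q + 726.
Continuing, q = 11/6 is a root, so (6·q - 11) is a factor; dividing leaves 28·q² - 53·q - 66.
The remaining quadratic factors as (7·q + 6)(4·q - 11).

(3·q + 11)·(4·q - 11)·(6·q - 11)·(7·q + 6)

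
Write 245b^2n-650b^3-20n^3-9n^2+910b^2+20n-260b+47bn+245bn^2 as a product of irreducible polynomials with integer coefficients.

-(10b+5n-4)(13b-n)(5b-4n-5)

Group: 5b(-130b^2-55bn+52b+5n^2-4n) + (-4n-5)(-130b^2-55bn+52b+5n^2-4n); both groups contain (-130b^2-55bn+52b+5n^2-4n), so (5b-4n-5) is a factor with cofactor -130b^2-55bn+52b+5n^2-4n.
The cofactor groups again: -130b^2-55bn+52b+5n^2-4n = -13b(10b+5n-4) + n(10b+5n-4); both groups contain (10b+5n-4), giving -(13b-n)(10b+5n-4).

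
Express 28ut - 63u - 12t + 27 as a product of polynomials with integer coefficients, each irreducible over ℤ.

(4t - 9)(7u - 3)

Group as (28ut - 63u) + (-12t + 27) = 7u(4t - 9) - 3(4t - 9).
Both groups share the factor (4t - 9).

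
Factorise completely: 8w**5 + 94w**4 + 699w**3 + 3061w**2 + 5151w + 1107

(2w + 9)(4w + 1)(w + 3)(w**2 + 4w + 41)

Among the possible rational roots, w = -3 is a root, so (w + 3) is a factor; dividing leaves 8w**4 + 70w**3 + 489w**2 + 1594w + 369.
Continuing, w = -1/4 is a root, so (4w + 1) is a factor; dividing leaves 2w**3 + 17w**2 + 118w + 369.
Then w = -9/2 is a root, so (2w + 9) divides it; the quotient is w**2 + 4w + 41.
The quadratic w**2 + 4w + 41 has discriminant -148 < 0 and is irreducible over ℤ.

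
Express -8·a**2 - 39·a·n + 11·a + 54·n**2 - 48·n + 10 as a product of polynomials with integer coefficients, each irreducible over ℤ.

-(8·a - 9·n + 5)·(a + 6·n - 2)

Group: -8·a·(a + 6·n - 2) + (9·n - 5)·(a + 6·n - 2); both groups contain (a + 6·n - 2).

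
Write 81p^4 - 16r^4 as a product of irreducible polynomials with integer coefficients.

(3p + 2r)(3p - 2r)(9p^2 + 4r^2)

Difference of squares twice: with A = 3p and B = 2r, A⁴ − B⁴ = (A² − B²)(A² + B²), and A² − B² factors again.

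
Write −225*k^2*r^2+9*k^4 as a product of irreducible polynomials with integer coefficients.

Every term has a factor of 9*k^2. Then k^2−25*r^2 = (k)² − (5*r)².

9*k^2*(k+5*r)*(k−5*r)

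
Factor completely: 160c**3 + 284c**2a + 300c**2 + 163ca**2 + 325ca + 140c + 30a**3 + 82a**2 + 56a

(5c + 2a)(4c + 3a + 4)(8c + 5a + 7)

Group: 5c(32c**2 + 44ca + 60c + 15a**2 + 41a + 28) + 2a(32c**2 + 44ca + 60c + 15a**2 + 41a + 28); both groups contain (32c**2 + 44ca + 60c + 15a**2 + 41a + 28), so (5c + 2a) is a factor with cofactor 32c**2 + 44ca + 60c + 15a**2 + 41a + 28.
The cofactor groups again: 32c**2 + 44ca + 60c + 15a**2 + 41a + 28 = 8c(4c + 3a + 4) + (5a + 7)(4c + 3a + 4); both groups contain (4c + 3a + 4), giving (8c + 5a + 7)(4c + 3a + 4).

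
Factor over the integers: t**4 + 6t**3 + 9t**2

t**2(t + 3)**2

Pull out the common factor t**2, leaving t**2 + 6t + 9.
Recognize a perfect-square trinomial with the parts 3 and t.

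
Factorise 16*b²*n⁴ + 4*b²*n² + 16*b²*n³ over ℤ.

4*b²*n²*(2*n + 1)²

Every term has a factor of 4*b²*n²; factoring it out leaves 4*n² + 4*n + 1.
Recognize a perfect-square trinomial with the parts 2*n and 1.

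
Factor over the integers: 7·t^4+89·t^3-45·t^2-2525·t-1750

(7·t+5)·(t+10)·(t+7)·(t-5)

By the rational root theorem, t = -10 is a root, giving the factor (t+10) and quotient 7·t^3+19·t^2-235·t-175.
Then t = -7 is a root, so (t+7) divides it; the quotient is 7·t^2-30·t-25.
The remaining quadratic factors as (7·t+5)(t-5).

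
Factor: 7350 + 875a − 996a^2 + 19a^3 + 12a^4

Trying the rational-root candidates, a = 7 is a root, so (a − 7) is a factor; dividing leaves 12a^3 + 103a^2 − 275a − 1050.
Next, a = 15/4 is a root, so (4a − 15) divides it; the quotient is 3a^2 + 37a + 70.
The remaining quadratic factors as (a + 10)(3a + 7).

(3a + 7)(4a − 15)(a + 10)(a − 7)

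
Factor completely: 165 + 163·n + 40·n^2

Need a pair with product 40·165 = 6600 and sum 163: that's 75 and 88.
Split the middle term: 40·n^2 + 75·n + 88·n + 165 = 5·n·(8·n + 15) + 11·(8·n + 15).

(5·n + 11)·(8·n + 15)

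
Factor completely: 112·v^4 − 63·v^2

Pull out the common factor 7·v^2; 16·v^2 − 9 is a difference of squares.

7·v^2·(4·v + 3)·(4·v − 3)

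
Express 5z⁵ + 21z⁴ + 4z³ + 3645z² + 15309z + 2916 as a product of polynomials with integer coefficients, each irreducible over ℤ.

Among the possible rational roots, z = −9 is a root, giving the factor (z + 9) and quotient 5z⁴ − 24z³ + 220z² + 1665z + 324.
Next, z = −4 is a root, giving the factor (z + 4) and quotient 5z³ − 44z² + 396z + 81.
Then z = −1/5 is a root, so (5z + 1) is a factor; dividing leaves z² − 9z + 81.
The quadratic z² − 9z + 81 has discriminant −243 < 0 and is irreducible over ℤ.

(5z + 1)(z + 4)(z + 9)(z² − 9z + 81)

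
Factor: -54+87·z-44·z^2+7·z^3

(7·z-9)·(z-2)·(z-3)

Among the possible rational roots, z = 2 is a root, so (z-2) is a factor; dividing leaves 7·z^2-30·z+27.
The remaining quadratic factors as (z-3)(7·z-9).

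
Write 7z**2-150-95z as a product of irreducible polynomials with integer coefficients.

Need a pair with product 7·(-150) = -1050 and sum -95: that's -105 and 10.
Split the middle term: 7z**2-105z + 10z-150 = 7z(z-15) + 10(z-15).

(7z+10)(z-15)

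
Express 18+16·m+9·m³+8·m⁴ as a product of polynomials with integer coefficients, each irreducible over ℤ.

(8·m+9)·(m³+2)

Group as (8·m⁴+16·m) + (9·m³+18) = 8·m·(m³+2) + 9·(m³+2).
Both groups share the factor (m³+2).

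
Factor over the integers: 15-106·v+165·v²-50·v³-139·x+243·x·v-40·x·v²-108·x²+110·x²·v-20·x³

-(2·x-2·v+5)·(x-5·v+3)·(10·x+5·v-1)

Group: 2·x·(-10·x²+45·x·v-29·x+25·v²-20·v+3) + (-2·v+5)·(-10·x²+45·x·v-29·x+25·v²-20·v+3); both groups contain (-10·x²+45·x·v-29·x+25·v²-20·v+3), so (2·x-2·v+5) is a factor with cofactor -10·x²+45·x·v-29·x+25·v²-20·v+3.
The cofactor groups again: -10·x²+45·x·v-29·x+25·v²-20·v+3 = -x·(10·x+5·v-1) + (5·v-3)·(10·x+5·v-1); both groups contain (10·x+5·v-1), giving -(x-5·v+3)·(10·x+5·v-1).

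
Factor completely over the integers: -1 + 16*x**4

Difference of squares twice: with A = 2*x and B = 1, A⁴ − B⁴ = (A² − B²)(A² + B²), and A² − B² factors again.

(2*x + 1)*(2*x - 1)*(4*x**2 + 1)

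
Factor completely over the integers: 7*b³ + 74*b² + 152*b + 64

(7*b + 4)*(b + 2)*(b + 8)

By the rational root theorem, b = −4/7 is a root, giving the factor (7*b + 4) and quotient b² + 10*b + 16.
The remaining quadratic factors as (b + 8)(b + 2).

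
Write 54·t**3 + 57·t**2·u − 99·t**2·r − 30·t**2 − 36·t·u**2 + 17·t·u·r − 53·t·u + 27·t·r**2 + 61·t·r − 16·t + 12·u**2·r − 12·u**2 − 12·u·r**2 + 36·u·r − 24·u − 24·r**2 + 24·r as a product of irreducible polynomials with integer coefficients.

Group: 2·t·(27·t**2 − 12·t·u − 9·t·r − 15·t + 4·u·r − 4·u + 8·r − 8) + (3·u − 3·r)·(27·t**2 − 12·t·u − 9·t·r − 15·t + 4·u·r − 4·u + 8·r − 8); both groups contain (27·t**2 − 12·t·u − 9·t·r − 15·t + 4·u·r − 4·u + 8·r − 8), so (2·t + 3·u − 3·r) is a factor with cofactor 27·t**2 − 12·t·u − 9·t·r − 15·t + 4·u·r − 4·u + 8·r − 8.
The cofactor groups again: 27·t**2 − 12·t·u − 9·t·r − 15·t + 4·u·r − 4·u + 8·r − 8 = 3·t·(9·t − 4·u − 8) + (−r + 1)·(9·t − 4·u − 8); both groups contain (9·t − 4·u − 8), giving (3·t − r + 1)·(9·t − 4·u − 8).

(2·t + 3·u − 3·r)·(3·t − r + 1)·(9·t − 4·u − 8)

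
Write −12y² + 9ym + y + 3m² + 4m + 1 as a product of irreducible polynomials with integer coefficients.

−(3y − 3m − 1)(4y + m + 1)

Group: −4y(3y − 3m − 1) + (−m − 1)(3y − 3m − 1); both groups contain (3y − 3m − 1).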